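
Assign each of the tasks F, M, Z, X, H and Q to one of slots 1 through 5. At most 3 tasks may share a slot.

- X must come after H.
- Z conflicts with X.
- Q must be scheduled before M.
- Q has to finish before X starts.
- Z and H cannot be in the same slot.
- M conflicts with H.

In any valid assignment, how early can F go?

1

F at 1 is achievable: H -> 1, Q -> 1, X -> 2, M -> 2, F -> 1, Z -> 3.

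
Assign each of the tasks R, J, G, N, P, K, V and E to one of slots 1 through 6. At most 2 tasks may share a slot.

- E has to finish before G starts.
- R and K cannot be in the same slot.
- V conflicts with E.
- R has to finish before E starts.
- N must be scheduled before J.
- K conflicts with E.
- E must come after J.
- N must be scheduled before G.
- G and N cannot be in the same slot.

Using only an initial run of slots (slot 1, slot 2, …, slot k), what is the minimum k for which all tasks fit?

4

The precedence chain requires at least 4 distinct slots.
With at most 2 per slot and 8 tasks, at least 4 slots are needed.
4 works (last occupied slot: 4): for example P -> 3, E -> 3, G -> 4, J -> 2, V -> 4, N -> 1, K -> 2, R -> 1.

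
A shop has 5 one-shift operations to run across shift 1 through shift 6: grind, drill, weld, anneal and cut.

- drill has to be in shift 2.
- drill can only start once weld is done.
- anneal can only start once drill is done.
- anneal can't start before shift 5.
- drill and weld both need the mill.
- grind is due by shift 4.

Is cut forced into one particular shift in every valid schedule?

cut can be shift 1 (e.g. anneal=shift 5, weld=shift 1, cut=shift 1, drill=shift 2, grind=shift 1) or shift 2 (e.g. grind -> shift 1; anneal -> shift 5; drill -> shift 2; weld -> shift 1; cut -> shift 2).

No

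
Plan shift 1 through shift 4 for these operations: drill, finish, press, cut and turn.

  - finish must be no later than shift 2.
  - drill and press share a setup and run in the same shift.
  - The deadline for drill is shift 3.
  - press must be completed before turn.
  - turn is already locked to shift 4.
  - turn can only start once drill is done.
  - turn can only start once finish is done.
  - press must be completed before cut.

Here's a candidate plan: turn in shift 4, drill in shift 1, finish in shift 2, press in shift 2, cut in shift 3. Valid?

turn is already locked to shift 4 — holds.
press must be completed before turn — holds.
drill and press share a setup and run in the same shift — violated.
press must be completed before cut — holds.
The deadline for drill is shift 3 — holds.
turn can only start once drill is done — holds.
turn can only start once finish is done — holds.
finish must be no later than shift 2 — holds.

Invalid. drill and press share a setup and run in the same shift.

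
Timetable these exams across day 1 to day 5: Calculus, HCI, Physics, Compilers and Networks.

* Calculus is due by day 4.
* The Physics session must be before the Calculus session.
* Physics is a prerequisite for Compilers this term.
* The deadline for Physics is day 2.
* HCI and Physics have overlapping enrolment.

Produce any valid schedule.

Compilers=day 2, HCI=day 2, Calculus=day 2, Physics=day 1, Networks=day 1

Checking: Physics(day 1) before Calculus(day 2); Physics(day 1) before Compilers(day 2); HCI(day 2) != Physics(day 1); Calculus=day 2 in [day 1,day 4]; Physics=day 1 in [day 1,day 2].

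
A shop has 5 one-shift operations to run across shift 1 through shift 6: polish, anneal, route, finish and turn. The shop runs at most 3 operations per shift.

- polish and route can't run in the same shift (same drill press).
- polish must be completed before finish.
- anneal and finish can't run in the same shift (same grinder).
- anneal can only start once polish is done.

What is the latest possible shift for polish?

Downstream work caps polish at shift 5.
polish at shift 4 is achievable: polish in shift 4, finish in shift 6, turn in shift 1, anneal in shift 5, route in shift 1.
Nothing later works — the conflict and capacity constraints rule out every shift after shift 4.

shift 4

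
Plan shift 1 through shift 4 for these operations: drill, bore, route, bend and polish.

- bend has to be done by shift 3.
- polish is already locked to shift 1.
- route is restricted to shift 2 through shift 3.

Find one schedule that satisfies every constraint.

bend=shift 1; drill=shift 1; bore=shift 1; polish=shift 1; route=shift 2

Checking: route=shift 2 in [shift 2,shift 3]; bend=shift 1 in [shift 1,shift 3]; polish=shift 1 in [shift 1,shift 1].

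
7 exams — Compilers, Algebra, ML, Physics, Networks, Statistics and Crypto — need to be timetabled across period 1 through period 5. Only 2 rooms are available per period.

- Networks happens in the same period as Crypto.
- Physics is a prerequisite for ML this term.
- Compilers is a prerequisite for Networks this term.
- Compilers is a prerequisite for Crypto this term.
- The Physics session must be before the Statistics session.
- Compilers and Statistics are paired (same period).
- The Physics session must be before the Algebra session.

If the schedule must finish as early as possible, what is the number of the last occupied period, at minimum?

The precedence chain requires at least 3 distinct periods.
With at most 2 per period and 7 exams, at least 4 periods are needed.
4 works (last occupied period: period 4): for example ML in period 3; Algebra in period 3; Crypto in period 4; Networks in period 4; Physics in period 1; Statistics in period 2; Compilers in period 2.

4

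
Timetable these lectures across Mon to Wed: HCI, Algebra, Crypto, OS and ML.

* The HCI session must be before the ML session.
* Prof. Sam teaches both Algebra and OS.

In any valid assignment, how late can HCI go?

Tue

Downstream work caps HCI at Tue.
HCI at Tue is achievable: Algebra -> Mon, ML -> Wed, OS -> Tue, HCI -> Tue, Crypto -> Mon.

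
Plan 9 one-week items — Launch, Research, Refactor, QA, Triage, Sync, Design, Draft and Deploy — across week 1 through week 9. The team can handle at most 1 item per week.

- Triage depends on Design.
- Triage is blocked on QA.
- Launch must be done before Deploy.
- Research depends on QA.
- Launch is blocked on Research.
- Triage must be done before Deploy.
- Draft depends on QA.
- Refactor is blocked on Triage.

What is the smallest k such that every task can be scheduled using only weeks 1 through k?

9 weeks

The precedence chain requires at least 4 distinct weeks.
With at most 1 per week and 9 tasks, at least 9 weeks are needed.
9 works (last occupied week: week 9): for example Deploy -> week 6; Refactor -> week 7; Sync -> week 9; Design -> week 2; QA -> week 1; Triage -> week 3; Launch -> week 5; Research -> week 4; Draft -> week 8.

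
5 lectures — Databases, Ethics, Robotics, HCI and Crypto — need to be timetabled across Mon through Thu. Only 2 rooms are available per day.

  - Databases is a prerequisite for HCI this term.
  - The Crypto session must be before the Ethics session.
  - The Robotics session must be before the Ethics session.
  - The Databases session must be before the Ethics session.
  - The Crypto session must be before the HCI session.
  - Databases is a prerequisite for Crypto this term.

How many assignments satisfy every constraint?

Splitting on Databases: it can be Mon (13), Tue (3). Listing each branch's schedules as (Ethics, Robotics, HCI, Crypto):
Databases=Mon: (Wed,Mon,Wed,Tue) (Wed,Mon,Thu,Tue) (Wed,Tue,Wed,Tue) (Wed,Tue,Thu,Tue) (Thu,Mon,Wed,Tue) (Thu,Mon,Thu,Tue) (Thu,Mon,Thu,Wed) (Thu,Tue,Wed,Tue) (Thu,Tue,Thu,Tue) (Thu,Tue,Thu,Wed) (Thu,Wed,Wed,Tue) (Thu,Wed,Thu,Tue) (Thu,Wed,Thu,Wed) — 13.
Databases=Tue: (Thu,Mon,Thu,Wed) (Thu,Tue,Thu,Wed) (Thu,Wed,Thu,Wed) — 3.
Summing: 13 + 3 = 16.

16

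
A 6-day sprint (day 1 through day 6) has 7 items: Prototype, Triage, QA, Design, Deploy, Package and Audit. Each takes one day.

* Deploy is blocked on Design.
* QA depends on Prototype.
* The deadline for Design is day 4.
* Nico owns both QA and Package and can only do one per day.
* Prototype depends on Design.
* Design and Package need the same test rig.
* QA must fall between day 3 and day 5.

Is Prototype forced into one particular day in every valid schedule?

Prototype can be day 2 (e.g. Design=day 1, QA=day 3, Audit=day 1, Prototype=day 2, Triage=day 1, Deploy=day 2, Package=day 2) or day 3 (e.g. Package=day 2; Triage=day 1; Design=day 1; Deploy=day 2; Audit=day 1; QA=day 4; Prototype=day 3).

No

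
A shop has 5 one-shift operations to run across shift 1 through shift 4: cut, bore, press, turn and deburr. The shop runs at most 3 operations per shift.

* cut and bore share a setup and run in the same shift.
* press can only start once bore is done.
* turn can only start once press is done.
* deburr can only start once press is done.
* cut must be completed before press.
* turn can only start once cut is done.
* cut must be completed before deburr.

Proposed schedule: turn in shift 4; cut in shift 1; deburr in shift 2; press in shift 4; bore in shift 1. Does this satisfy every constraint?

No — it violates: deburr can only start once press is done

turn can only start once press is done — violated.
cut must be completed before deburr — holds.
turn can only start once cut is done — holds.
cut must be completed before press — holds.
press can only start once bore is done — holds.
cut and bore share a setup and run in the same shift — holds.
deburr can only start once press is done — violated.
The shop runs at most 3 operations per shift — holds.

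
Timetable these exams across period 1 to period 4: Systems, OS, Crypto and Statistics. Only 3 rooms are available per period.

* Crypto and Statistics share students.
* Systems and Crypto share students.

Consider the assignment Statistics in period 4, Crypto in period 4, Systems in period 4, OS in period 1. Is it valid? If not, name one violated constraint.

Invalid. Systems and Crypto share students.

Systems and Crypto share students — violated.
Only 3 rooms are available per period — holds.
Crypto and Statistics share students — violated.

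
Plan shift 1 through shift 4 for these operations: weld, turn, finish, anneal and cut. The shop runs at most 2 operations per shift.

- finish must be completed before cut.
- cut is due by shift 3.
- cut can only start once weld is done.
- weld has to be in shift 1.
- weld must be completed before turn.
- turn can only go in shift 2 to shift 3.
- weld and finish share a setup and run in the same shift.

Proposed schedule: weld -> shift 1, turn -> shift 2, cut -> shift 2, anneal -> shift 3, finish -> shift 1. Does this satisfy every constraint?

cut can only start once weld is done — holds.
weld and finish share a setup and run in the same shift — holds.
finish must be completed before cut — holds.
weld must be completed before turn — holds.
weld has to be in shift 1 — holds.
The shop runs at most 2 operations per shift — holds.
turn can only go in shift 2 to shift 3 — holds.
cut is due by shift 3 — holds.

Yes, all constraints hold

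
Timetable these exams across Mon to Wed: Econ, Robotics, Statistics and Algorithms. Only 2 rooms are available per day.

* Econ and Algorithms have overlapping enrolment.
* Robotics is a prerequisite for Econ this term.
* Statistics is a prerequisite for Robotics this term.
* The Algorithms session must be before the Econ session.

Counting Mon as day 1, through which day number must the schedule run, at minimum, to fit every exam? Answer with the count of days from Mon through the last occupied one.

3 days

The precedence chain requires at least 3 distinct days.
With at most 2 per day and 4 exams, at least 2 days are needed.
3 works (last occupied day: Wed): for example Algorithms -> Mon, Econ -> Wed, Statistics -> Mon, Robotics -> Tue.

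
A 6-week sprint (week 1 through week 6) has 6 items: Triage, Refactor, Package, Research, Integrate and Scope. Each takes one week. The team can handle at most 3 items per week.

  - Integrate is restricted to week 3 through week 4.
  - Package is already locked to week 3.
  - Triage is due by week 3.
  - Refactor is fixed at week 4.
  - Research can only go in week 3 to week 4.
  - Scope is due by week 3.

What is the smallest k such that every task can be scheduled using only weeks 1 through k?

4 weeks

With at most 3 per week and 6 tasks, at least 2 weeks are needed.
Refactor can't be placed before week 4, so the schedule must run through at least week 4.
4 works (last occupied week: week 4): for example Research -> week 3; Package -> week 3; Refactor -> week 4; Triage -> week 1; Scope -> week 1; Integrate -> week 3.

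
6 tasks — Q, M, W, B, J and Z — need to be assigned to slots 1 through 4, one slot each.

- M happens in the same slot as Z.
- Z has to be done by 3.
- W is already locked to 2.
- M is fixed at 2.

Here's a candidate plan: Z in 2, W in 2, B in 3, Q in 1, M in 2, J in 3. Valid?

M is fixed at 2 — holds.
M happens in the same slot as Z — holds.
Z has to be done by 3 — holds.
W is already locked to 2 — holds.

Yes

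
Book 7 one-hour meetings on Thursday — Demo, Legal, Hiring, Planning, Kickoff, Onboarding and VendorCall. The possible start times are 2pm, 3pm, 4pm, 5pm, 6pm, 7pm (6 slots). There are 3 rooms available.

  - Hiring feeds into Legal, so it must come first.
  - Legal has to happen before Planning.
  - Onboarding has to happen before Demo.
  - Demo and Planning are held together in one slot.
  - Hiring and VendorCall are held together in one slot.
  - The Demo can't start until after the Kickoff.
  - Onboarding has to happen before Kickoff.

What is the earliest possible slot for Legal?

Precedence pushes Legal to at least 3pm; downstream work caps Legal at 6pm.
Legal at 3pm is achievable: Demo in 4pm, Legal in 3pm, Onboarding in 2pm, Hiring in 2pm, Kickoff in 3pm, Planning in 4pm, VendorCall in 2pm.

3pm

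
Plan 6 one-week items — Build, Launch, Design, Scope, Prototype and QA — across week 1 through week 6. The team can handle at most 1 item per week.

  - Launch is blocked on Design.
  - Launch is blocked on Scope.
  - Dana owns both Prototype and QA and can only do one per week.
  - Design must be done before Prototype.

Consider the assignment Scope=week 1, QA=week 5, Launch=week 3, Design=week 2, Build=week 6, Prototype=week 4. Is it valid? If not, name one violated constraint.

Launch is blocked on Design — holds.
Design must be done before Prototype — holds.
The team can handle at most 1 item per week — holds.
Dana owns both Prototype and QA and can only do one per week — holds.
Launch is blocked on Scope — holds.

Yes, all constraints hold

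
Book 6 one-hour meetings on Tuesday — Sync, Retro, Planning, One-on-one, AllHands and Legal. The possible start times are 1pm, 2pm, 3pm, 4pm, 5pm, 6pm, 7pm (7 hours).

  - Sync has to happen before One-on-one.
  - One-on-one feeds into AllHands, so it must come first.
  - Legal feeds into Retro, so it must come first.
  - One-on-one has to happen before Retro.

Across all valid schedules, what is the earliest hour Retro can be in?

Precedence pushes Retro to at least 3pm.
Retro at 3pm is achievable: Planning in 1pm; AllHands in 3pm; Retro in 3pm; One-on-one in 2pm; Legal in 1pm; Sync in 1pm.

3pm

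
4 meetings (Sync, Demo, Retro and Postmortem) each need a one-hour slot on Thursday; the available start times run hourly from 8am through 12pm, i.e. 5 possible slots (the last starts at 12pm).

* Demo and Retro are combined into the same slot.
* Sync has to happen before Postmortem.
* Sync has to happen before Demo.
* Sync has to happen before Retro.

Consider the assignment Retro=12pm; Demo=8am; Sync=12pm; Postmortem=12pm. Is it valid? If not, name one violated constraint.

No — it violates: Sync has to happen before Demo

Demo and Retro are combined into the same slot — violated.
Sync has to happen before Demo — violated.
Sync has to happen before Postmortem — violated.
Sync has to happen before Retro — violated.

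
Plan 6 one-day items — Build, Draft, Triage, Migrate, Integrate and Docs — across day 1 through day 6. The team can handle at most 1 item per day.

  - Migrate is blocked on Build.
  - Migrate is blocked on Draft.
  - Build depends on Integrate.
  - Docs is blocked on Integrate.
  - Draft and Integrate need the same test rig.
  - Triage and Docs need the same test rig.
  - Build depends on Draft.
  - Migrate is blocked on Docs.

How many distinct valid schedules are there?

Splitting on Build: it can be day 3 (6), day 4 (12), day 5 (12). Listing each branch's schedules as (Draft, Triage, Migrate, Integrate, Docs) by day number:
Build=day 3: (1,4,6,2,5) (1,5,6,2,4) (1,6,5,2,4) (2,4,6,1,5) (2,5,6,1,4) (2,6,5,1,4) — 6.
Build=day 4: (1,2,6,3,5) (1,3,6,2,5) (1,5,6,2,3) (1,6,5,2,3) (2,1,6,3,5) (2,3,6,1,5) (2,5,6,1,3) (2,6,5,1,3) (3,1,6,2,5) (3,2,6,1,5) (3,5,6,1,2) (3,6,5,1,2) — 12.
Build=day 5: (1,2,6,3,4) (1,3,6,2,4) (1,4,6,2,3) (2,1,6,3,4) (2,3,6,1,4) (2,4,6,1,3) (3,1,6,2,4) (3,2,6,1,4) (3,4,6,1,2) (4,1,6,2,3) (4,2,6,1,3) (4,3,6,1,2) — 12.
Summing: 6 + 12 + 12 = 30.

30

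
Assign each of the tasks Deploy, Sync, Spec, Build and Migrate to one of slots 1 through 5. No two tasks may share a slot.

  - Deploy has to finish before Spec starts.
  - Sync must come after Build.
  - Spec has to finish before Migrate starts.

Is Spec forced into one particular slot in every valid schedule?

Spec can be 2 (e.g. Deploy in 1; Spec in 2; Sync in 4; Migrate in 5; Build in 3) or 3 (e.g. Build in 2; Deploy in 1; Spec in 3; Sync in 4; Migrate in 5).

No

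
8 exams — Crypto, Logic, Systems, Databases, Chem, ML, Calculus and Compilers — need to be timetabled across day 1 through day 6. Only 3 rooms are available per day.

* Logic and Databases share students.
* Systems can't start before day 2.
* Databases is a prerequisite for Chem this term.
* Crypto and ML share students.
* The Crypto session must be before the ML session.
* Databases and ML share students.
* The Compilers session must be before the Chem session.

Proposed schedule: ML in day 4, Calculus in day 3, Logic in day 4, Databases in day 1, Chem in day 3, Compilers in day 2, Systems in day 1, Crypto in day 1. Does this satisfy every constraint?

No — it violates: Systems can't start before day 2

The Compilers session must be before the Chem session — holds.
Logic and Databases share students — holds.
Databases and ML share students — holds.
Databases is a prerequisite for Chem this term — holds.
Systems can't start before day 2 — violated.
Crypto and ML share students — holds.
The Crypto session must be before the ML session — holds.
Only 3 rooms are available per day — holds.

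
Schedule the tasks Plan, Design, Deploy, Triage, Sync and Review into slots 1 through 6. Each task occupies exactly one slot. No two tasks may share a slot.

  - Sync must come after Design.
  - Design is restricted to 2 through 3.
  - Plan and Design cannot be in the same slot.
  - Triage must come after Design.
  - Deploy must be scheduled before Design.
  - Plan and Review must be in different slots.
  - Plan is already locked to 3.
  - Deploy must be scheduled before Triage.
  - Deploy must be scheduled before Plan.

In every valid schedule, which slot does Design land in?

Design's window is 2–3.
Plan is fixed at 3, and Design can't share a slot with Plan.
So Design must be 2.

2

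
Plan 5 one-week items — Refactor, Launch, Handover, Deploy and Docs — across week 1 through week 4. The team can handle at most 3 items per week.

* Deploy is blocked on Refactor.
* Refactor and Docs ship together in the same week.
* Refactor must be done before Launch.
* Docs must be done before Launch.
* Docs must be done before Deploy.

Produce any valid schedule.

Launch -> week 2, Refactor -> week 1, Deploy -> week 2, Handover -> week 1, Docs -> week 1

Checking: Docs(week 1) before Deploy(week 2); Refactor(week 1) before Deploy(week 2); Docs(week 1) before Launch(week 2); Refactor(week 1) before Launch(week 2); Refactor = Docs = week 1; max 3 per week (cap 3).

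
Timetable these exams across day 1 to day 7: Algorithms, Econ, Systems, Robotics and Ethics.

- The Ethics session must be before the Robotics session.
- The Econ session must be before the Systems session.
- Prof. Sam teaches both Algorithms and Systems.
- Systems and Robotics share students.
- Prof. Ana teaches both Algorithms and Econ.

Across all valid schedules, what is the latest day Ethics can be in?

Downstream work caps Ethics at day 6.
Ethics at day 6 is achievable: Algorithms -> day 3, Ethics -> day 6, Robotics -> day 7, Systems -> day 2, Econ -> day 1.

day 6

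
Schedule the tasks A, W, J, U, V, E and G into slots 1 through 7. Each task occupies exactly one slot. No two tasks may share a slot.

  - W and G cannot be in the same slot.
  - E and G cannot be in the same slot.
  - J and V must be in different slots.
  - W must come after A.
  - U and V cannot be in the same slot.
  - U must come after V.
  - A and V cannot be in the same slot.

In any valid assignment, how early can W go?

2

Precedence pushes W to at least 2.
W at 2 is achievable: W in 2; V in 3; E in 6; U in 4; J in 5; G in 7; A in 1.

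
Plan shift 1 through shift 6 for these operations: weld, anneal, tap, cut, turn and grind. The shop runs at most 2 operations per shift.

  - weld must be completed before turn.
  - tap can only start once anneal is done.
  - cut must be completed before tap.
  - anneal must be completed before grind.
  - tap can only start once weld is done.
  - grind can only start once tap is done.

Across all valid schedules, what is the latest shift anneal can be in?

Downstream work caps anneal at shift 4.
anneal at shift 4 is achievable: tap in shift 5; weld in shift 1; turn in shift 2; anneal in shift 4; cut in shift 1; grind in shift 6.

shift 4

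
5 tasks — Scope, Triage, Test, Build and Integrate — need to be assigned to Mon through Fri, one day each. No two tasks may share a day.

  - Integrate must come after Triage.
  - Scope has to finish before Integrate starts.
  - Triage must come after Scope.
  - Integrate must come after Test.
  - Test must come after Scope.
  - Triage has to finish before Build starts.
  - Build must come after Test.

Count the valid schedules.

Enumerating: Test -> Wed, Build -> Fri, Integrate -> Thu, Scope -> Mon, Triage -> Tue | Integrate in Fri; Triage in Tue; Scope in Mon; Build in Thu; Test in Wed | Scope -> Mon; Triage -> Wed; Test -> Tue; Build -> Fri; Integrate -> Thu | Triage in Wed; Build in Thu; Test in Tue; Integrate in Fri; Scope in Mon.

4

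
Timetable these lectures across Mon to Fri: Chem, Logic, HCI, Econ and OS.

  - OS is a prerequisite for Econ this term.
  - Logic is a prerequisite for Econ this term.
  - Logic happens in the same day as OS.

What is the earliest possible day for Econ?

Precedence pushes Econ to at least Tue.
Econ at Tue is achievable: HCI=Mon, Logic=Mon, Econ=Tue, Chem=Mon, OS=Mon.

Tue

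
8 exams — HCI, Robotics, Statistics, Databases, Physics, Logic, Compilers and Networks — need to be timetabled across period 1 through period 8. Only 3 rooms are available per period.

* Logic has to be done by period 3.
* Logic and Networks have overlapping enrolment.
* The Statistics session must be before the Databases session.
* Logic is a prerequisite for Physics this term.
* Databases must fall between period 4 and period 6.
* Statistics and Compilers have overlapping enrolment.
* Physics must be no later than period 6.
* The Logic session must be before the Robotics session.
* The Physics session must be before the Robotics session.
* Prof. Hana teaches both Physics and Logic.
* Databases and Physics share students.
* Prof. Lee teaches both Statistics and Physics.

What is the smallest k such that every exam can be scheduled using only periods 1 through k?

The precedence chain requires at least 3 distinct periods.
With at most 3 per period and 8 exams, at least 3 periods are needed.
Databases can't be placed before period 4, so the schedule must run through at least period 4.
4 works (last occupied period: period 4): for example Physics in period 2; Databases in period 4; HCI in period 1; Statistics in period 1; Robotics in period 3; Compilers in period 2; Networks in period 2; Logic in period 1.

4 periods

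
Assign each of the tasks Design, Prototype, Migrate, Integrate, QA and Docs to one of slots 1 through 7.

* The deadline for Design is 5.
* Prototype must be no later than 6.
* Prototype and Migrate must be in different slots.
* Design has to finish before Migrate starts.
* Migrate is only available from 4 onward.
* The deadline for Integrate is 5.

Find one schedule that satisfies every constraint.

Migrate=4, Design=1, QA=1, Integrate=1, Prototype=1, Docs=1

Checking: Design(1) before Migrate(4); Prototype(1) != Migrate(4); Integrate=1 in [1,5]; Prototype=1 in [1,6]; Design=1 in [1,5]; Migrate=4 in [4,7].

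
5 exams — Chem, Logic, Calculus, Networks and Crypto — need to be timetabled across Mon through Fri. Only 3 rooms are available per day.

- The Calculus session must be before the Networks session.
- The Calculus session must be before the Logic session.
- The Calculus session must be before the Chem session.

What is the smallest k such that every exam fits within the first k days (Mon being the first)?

2

The precedence chain requires at least 2 distinct days.
With at most 3 per day and 5 exams, at least 2 days are needed.
2 works (last occupied day: Tue): for example Crypto in Mon; Chem in Tue; Networks in Tue; Logic in Tue; Calculus in Mon.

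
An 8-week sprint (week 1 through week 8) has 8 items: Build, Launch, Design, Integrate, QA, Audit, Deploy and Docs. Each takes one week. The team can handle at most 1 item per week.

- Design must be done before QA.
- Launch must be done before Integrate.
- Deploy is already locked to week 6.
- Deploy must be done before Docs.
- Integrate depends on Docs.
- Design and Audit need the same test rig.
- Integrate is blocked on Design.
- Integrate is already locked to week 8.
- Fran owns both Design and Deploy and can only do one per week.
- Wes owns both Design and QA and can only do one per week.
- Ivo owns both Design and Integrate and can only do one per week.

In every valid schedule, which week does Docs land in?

week 7

Deploy is fixed at week 6 and must come before Docs, so Docs is at least week 7.
Integrate is fixed at week 8 and must come after Docs, so Docs is at most week 7.
So Docs must be week 7.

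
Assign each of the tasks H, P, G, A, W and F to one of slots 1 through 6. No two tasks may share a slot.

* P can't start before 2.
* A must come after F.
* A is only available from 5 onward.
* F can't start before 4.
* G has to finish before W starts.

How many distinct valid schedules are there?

27

Splitting on P: it can be 2 (9), 3 (9), 4 (3), 5 (3), 6 (3). Listing each branch's schedules as (H, G, A, W, F):
P=2: (1,3,5,6,4) (1,3,6,4,5) (1,3,6,5,4) (3,1,5,6,4) (3,1,6,4,5) (3,1,6,5,4) (4,1,6,3,5) (5,1,6,3,4) (6,1,5,3,4) — 9.
P=3: (1,2,5,6,4) (1,2,6,4,5) (1,2,6,5,4) (2,1,5,6,4) (2,1,6,4,5) (2,1,6,5,4) (4,1,6,2,5) (5,1,6,2,4) (6,1,5,2,4) — 9.
P=4: (1,2,6,3,5) (2,1,6,3,5) (3,1,6,2,5) — 3.
P=5: (1,2,6,3,4) (2,1,6,3,4) (3,1,6,2,4) — 3.
P=6: (1,2,5,3,4) (2,1,5,3,4) (3,1,5,2,4) — 3.
Summing: 9 + 9 + 3 + 3 + 3 = 27.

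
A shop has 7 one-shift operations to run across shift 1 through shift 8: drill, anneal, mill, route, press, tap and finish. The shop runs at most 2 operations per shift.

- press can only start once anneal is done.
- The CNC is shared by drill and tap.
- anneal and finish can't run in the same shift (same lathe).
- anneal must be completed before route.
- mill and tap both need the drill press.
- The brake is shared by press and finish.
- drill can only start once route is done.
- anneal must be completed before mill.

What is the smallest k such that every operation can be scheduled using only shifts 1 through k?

The precedence chain requires at least 3 distinct shifts.
With at most 2 per shift and 7 operations, at least 4 shifts are needed.
4 works (last occupied shift: shift 4): for example press in shift 3; drill in shift 3; tap in shift 1; mill in shift 2; anneal in shift 1; route in shift 2; finish in shift 4.

4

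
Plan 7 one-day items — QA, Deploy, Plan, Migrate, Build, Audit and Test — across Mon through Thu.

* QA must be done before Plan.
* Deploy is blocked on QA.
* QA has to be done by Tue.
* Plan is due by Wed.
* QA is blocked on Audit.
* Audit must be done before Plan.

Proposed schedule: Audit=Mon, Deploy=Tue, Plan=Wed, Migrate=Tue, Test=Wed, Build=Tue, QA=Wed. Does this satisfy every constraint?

Invalid. Deploy is blocked on QA.

QA must be done before Plan — violated.
Audit must be done before Plan — holds.
QA has to be done by Tue — violated.
Plan is due by Wed — holds.
Deploy is blocked on QA — violated.
QA is blocked on Audit — holds.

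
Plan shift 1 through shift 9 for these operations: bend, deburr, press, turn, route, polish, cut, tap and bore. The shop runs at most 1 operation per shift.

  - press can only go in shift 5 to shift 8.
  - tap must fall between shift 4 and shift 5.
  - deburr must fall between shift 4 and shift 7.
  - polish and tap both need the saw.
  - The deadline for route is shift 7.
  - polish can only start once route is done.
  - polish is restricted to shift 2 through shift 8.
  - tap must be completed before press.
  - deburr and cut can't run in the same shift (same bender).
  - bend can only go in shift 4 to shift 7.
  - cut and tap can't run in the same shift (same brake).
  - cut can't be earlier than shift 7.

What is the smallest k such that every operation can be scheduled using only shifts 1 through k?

The precedence chain requires at least 2 distinct shifts.
With at most 1 per shift and 9 operations, at least 9 shifts are needed.
cut can't be placed before shift 7, so the schedule must run through at least shift 7.
9 works (last occupied shift: shift 9): for example press in shift 8, turn in shift 3, tap in shift 4, bore in shift 9, polish in shift 2, route in shift 1, deburr in shift 6, cut in shift 7, bend in shift 5.

9 shifts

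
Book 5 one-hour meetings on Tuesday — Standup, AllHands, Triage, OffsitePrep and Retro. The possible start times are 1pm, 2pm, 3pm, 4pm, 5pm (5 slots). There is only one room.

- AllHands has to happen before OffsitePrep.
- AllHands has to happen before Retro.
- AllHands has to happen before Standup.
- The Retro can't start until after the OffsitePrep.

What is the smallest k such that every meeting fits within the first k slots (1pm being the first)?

The precedence chain requires at least 3 distinct slots.
With at most 1 per slot and 5 meetings, at least 5 slots are needed.
5 works (last occupied slot: 5pm): for example Standup -> 4pm; AllHands -> 1pm; OffsitePrep -> 2pm; Triage -> 5pm; Retro -> 3pm.

5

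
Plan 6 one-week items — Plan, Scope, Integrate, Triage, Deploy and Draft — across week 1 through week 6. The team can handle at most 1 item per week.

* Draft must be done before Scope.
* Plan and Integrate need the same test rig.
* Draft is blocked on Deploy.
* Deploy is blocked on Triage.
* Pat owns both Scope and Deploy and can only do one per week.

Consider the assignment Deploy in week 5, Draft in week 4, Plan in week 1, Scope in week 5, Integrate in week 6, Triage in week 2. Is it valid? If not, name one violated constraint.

Invalid. Pat owns both Scope and Deploy and can only do one per week.

Draft is blocked on Deploy — violated.
Deploy is blocked on Triage — holds.
Pat owns both Scope and Deploy and can only do one per week — violated.
The team can handle at most 1 item per week — violated.
Draft must be done before Scope — holds.
Plan and Integrate need the same test rig — holds.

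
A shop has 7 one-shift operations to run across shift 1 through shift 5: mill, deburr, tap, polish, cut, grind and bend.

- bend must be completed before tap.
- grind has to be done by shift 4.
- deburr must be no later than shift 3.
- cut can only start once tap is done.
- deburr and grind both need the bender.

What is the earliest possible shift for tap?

shift 2

Precedence pushes tap to at least shift 2; downstream work caps tap at shift 4.
tap at shift 2 is achievable: mill=shift 1, polish=shift 1, deburr=shift 1, grind=shift 2, tap=shift 2, bend=shift 1, cut=shift 3.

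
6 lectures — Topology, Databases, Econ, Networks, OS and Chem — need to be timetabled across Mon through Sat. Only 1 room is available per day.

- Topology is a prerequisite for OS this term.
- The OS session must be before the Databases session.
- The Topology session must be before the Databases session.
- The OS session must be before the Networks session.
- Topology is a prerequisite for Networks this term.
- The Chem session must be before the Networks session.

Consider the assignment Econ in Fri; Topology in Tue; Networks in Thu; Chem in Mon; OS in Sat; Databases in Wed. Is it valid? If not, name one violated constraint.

Invalid. The OS session must be before the Databases session.

The Topology session must be before the Databases session — holds.
Only 1 room is available per day — holds.
The OS session must be before the Databases session — violated.
Topology is a prerequisite for Networks this term — holds.
Topology is a prerequisite for OS this term — holds.
The OS session must be before the Networks session — violated.
The Chem session must be before the Networks session — holds.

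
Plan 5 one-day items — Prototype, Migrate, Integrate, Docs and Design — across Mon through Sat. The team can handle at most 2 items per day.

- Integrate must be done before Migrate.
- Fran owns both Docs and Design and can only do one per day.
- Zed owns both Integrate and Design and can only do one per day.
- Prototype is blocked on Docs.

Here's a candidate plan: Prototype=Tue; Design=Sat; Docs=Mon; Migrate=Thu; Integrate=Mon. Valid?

Zed owns both Integrate and Design and can only do one per day — holds.
The team can handle at most 2 items per day — holds.
Fran owns both Docs and Design and can only do one per day — holds.
Prototype is blocked on Docs — holds.
Integrate must be done before Migrate — holds.

Valid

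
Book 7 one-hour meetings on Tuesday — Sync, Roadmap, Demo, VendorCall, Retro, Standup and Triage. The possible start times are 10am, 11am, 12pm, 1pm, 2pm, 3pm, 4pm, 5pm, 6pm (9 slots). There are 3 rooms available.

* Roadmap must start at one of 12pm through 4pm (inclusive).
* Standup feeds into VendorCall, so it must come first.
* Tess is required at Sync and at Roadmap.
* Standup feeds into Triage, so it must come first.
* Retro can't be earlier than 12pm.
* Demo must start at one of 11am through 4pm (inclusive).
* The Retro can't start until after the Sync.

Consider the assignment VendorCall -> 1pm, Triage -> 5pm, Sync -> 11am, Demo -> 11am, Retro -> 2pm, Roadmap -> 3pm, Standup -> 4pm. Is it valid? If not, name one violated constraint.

No — it violates: Standup feeds into VendorCall, so it must come first

The Retro can't start until after the Sync — holds.
Tess is required at Sync and at Roadmap — holds.
Standup feeds into VendorCall, so it must come first — violated.
Retro can't be earlier than 12pm — holds.
There are 3 rooms available — holds.
Standup feeds into Triage, so it must come first — holds.
Demo must start at one of 11am through 4pm (inclusive) — holds.
Roadmap must start at one of 12pm through 4pm (inclusive) — holds.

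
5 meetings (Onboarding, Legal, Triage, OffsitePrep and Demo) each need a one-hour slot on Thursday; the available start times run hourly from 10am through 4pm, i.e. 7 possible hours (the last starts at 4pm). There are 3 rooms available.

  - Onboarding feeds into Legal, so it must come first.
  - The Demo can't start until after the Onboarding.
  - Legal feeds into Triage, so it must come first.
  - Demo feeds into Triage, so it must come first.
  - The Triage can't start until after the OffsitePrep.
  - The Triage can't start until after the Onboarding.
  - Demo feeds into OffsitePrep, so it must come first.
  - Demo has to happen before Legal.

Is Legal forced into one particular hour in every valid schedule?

No

Legal can be 12pm (e.g. Onboarding in 10am; OffsitePrep in 12pm; Triage in 1pm; Demo in 11am; Legal in 12pm) or 1pm (e.g. Legal in 1pm, Triage in 2pm, OffsitePrep in 12pm, Demo in 11am, Onboarding in 10am).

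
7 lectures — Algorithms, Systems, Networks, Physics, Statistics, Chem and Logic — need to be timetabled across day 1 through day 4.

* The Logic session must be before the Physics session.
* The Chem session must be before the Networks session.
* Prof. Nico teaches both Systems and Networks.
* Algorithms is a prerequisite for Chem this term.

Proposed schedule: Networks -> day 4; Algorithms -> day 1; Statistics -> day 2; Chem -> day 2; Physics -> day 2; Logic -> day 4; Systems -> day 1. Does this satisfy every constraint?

The Chem session must be before the Networks session — holds.
The Logic session must be before the Physics session — violated.
Prof. Nico teaches both Systems and Networks — holds.
Algorithms is a prerequisite for Chem this term — holds.

Invalid. The Logic session must be before the Physics session.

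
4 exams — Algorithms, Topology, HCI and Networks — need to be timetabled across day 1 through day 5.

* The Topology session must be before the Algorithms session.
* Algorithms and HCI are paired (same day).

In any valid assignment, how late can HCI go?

HCI must be in the same day as Algorithms, which can't be before day 2, so HCI is at least day 2.
HCI at day 5 is achievable: Networks -> day 1; HCI -> day 5; Algorithms -> day 5; Topology -> day 1.

day 5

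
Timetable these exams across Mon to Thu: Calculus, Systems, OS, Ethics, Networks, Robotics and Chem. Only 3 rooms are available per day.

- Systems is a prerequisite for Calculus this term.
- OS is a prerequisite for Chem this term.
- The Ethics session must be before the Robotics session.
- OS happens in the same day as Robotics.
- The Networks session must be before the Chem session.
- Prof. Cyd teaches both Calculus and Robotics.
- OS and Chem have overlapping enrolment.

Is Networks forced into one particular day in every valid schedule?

No

Networks can be Mon (e.g. Calculus in Wed, Ethics in Mon, Chem in Wed, Robotics in Tue, Systems in Mon, Networks in Mon, OS in Tue) or Tue (e.g. Chem -> Wed; Networks -> Tue; Calculus -> Wed; Ethics -> Mon; Systems -> Mon; Robotics -> Tue; OS -> Tue).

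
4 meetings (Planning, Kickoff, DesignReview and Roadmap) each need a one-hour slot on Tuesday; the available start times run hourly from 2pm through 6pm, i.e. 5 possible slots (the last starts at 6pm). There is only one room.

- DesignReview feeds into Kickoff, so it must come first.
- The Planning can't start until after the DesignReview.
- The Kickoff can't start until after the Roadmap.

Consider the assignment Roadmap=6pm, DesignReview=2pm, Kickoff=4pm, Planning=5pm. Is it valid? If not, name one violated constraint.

There is only one room — holds.
The Planning can't start until after the DesignReview — holds.
The Kickoff can't start until after the Roadmap — violated.
DesignReview feeds into Kickoff, so it must come first — holds.

No. The Kickoff can't start until after the Roadmap is not satisfied.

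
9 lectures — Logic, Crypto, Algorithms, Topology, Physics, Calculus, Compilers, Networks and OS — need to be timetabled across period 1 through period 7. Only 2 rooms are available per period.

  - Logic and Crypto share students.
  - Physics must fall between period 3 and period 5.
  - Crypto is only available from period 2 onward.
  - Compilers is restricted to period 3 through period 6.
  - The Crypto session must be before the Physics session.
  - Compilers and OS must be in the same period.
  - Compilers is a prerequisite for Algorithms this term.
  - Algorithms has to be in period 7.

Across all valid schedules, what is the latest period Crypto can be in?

period 4

Crypto is available from period 2; downstream work caps Crypto at period 4.
Crypto at period 4 is achievable: Crypto -> period 4; Compilers -> period 3; Topology -> period 1; Networks -> period 2; Logic -> period 1; Calculus -> period 2; Algorithms -> period 7; OS -> period 3; Physics -> period 5.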